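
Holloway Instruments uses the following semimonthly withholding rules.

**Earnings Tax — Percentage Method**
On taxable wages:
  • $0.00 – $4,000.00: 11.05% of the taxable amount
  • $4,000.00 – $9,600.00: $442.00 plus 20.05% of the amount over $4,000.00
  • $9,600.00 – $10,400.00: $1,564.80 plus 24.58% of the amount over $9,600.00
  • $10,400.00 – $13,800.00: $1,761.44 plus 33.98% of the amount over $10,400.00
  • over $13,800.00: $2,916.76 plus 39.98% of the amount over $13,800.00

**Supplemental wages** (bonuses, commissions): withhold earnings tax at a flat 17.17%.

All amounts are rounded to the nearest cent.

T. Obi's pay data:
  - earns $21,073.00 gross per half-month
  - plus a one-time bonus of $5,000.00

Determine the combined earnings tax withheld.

$6,683.01

Earnings Tax: taxable = $21,073.00
  $2,916.76 + 39.98% × ($21,073.00 − $13,800.00) = $2,916.76 + 39.98% × $7,273.00 = $5,824.51
Supplemental (17.17% flat on bonus): 17.17% × $5,000.00 = $858.50
Total earnings tax: $5,824.51 + $858.50 = $6,683.01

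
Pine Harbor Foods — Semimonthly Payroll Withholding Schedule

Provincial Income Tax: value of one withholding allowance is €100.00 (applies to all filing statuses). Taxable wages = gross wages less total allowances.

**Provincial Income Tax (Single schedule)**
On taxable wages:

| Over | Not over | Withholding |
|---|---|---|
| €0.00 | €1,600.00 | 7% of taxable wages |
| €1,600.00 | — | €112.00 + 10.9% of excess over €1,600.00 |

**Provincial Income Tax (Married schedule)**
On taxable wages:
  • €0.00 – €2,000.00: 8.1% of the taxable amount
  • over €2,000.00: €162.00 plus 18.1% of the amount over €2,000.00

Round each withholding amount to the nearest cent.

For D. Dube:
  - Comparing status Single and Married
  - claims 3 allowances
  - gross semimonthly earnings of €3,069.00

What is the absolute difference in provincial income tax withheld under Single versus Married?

Provincial Income Tax (Single): taxable = €3,069.00 − 3×€100.00 = €2,769.00
  €112.00 + 10.9% × (€2,769.00 − €1,600.00) = €112.00 + 10.9% × €1,169.00 = €239.42
Provincial Income Tax (Married): taxable = €3,069.00 − 3×€100.00 = €2,769.00
  €162.00 + 18.1% × (€2,769.00 − €2,000.00) = €162.00 + 18.1% × €769.00 = €301.19
Difference: |€239.42 − €301.19| = €61.77 (higher under Married)

€61.77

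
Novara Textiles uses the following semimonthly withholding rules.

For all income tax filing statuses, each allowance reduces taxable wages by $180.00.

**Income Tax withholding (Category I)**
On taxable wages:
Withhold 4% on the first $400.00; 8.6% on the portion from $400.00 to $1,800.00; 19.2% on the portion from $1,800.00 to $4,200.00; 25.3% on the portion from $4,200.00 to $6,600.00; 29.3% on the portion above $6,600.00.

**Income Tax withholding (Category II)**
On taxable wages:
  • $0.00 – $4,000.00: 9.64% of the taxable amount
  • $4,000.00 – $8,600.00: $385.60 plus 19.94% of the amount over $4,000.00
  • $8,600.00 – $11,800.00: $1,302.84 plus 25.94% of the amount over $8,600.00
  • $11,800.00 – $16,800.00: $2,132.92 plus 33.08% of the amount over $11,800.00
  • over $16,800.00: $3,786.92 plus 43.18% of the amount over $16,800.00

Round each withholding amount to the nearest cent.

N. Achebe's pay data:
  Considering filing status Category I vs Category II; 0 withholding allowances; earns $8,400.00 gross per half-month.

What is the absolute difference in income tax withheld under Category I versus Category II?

Income Tax (Category I): taxable = $8,400.00
  $1,204.40 + 29.3% × ($8,400.00 − $6,600.00) = $1,204.40 + 29.3% × $1,800.00 = $1,731.80
Income Tax (Category II): taxable = $8,400.00
  $385.60 + 19.94% × ($8,400.00 − $4,000.00) = $385.60 + 19.94% × $4,400.00 = $1,262.96
Difference: |$1,731.80 − $1,262.96| = $468.84 (higher under Category I)

$468.84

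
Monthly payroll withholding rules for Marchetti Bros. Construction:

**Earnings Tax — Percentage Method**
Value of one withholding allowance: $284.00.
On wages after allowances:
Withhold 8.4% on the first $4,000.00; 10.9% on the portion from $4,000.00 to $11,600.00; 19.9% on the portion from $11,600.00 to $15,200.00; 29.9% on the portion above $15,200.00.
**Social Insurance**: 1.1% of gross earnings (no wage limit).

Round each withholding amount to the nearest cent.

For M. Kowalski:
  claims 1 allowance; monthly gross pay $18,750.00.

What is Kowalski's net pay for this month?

Earnings Tax: taxable = $18,750.00 − 1×$284.00 = $18,466.00
  $1,880.80 + 29.9% × ($18,466.00 − $15,200.00) = $1,880.80 + 29.9% × $3,266.00 = $2,857.33
Social Insurance: 1.1% × $18,750.00 = $206.25
Total withheld: $2,857.33 + $206.25 = $3,063.58
Net pay: $18,750.00 − $3,063.58 = $15,686.42

$15,686.42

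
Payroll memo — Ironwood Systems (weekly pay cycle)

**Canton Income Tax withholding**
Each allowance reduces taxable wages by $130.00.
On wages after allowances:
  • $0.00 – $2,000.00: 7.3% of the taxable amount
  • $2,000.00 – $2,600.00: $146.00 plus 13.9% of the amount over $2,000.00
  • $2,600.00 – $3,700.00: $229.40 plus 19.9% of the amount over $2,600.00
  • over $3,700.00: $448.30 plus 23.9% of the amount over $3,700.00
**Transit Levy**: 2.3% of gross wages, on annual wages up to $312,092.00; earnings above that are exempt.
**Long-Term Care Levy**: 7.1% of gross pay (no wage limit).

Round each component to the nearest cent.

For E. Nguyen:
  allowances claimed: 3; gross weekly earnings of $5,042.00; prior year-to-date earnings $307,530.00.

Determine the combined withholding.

Canton Income Tax: taxable = $5,042.00 − 3×$130.00 = $4,652.00
  $448.30 + 23.9% × ($4,652.00 − $3,700.00) = $448.30 + 23.9% × $952.00 = $675.83
Transit Levy: cap $312,092.00 − YTD $307,530.00 = $4,562.00 subject; 2.3% × $4,562.00 = $104.93
Long-Term Care Levy: 7.1% × $5,042.00 = $357.98
Total: $675.83 + $104.93 + $357.98 = $1,138.74

$1,138.74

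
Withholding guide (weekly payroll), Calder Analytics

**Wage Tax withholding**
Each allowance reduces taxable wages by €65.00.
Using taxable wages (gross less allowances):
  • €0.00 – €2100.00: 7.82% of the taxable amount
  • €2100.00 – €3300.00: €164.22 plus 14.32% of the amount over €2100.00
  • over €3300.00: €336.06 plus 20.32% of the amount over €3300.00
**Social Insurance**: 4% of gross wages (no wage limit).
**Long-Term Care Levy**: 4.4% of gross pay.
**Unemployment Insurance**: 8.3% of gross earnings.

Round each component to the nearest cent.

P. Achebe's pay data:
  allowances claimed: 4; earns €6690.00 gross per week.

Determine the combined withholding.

Wage Tax: taxable = €6690.00 − 4×€65.00 = €6430.00
  €336.06 + 20.32% × (€6430.00 − €3300.00) = €336.06 + 20.32% × €3130.00 = €972.08
Social Insurance: 4% × €6690.00 = €267.60
Long-Term Care Levy: 4.4% × €6690.00 = €294.36
Unemployment Insurance: 8.3% × €6690.00 = €555.27
Total: €972.08 + €267.60 + €294.36 + €555.27 = €2089.31

€2089.31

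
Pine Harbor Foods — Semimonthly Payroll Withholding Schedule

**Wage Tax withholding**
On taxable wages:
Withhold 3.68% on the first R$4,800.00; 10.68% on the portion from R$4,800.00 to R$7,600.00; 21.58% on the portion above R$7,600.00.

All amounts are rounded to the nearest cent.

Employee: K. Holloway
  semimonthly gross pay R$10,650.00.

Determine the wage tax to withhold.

R$1,133.87

Wage Tax: taxable = R$10,650.00
  R$475.68 + 21.58% × (R$10,650.00 − R$7,600.00) = R$475.68 + 21.58% × R$3,050.00 = R$1,133.87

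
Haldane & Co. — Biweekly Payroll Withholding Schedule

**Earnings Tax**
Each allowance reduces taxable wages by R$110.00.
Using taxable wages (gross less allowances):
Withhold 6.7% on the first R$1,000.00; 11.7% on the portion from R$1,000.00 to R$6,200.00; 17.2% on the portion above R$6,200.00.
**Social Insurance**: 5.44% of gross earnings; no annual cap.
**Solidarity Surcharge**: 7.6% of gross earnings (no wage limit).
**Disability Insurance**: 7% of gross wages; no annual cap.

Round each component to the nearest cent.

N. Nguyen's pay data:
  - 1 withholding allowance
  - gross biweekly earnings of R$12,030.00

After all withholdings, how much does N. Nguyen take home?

Earnings Tax: taxable = R$12,030.00 − 1×R$110.00 = R$11,920.00
  R$675.40 + 17.2% × (R$11,920.00 − R$6,200.00) = R$675.40 + 17.2% × R$5,720.00 = R$1,659.24
Social Insurance: 5.44% × R$12,030.00 = R$654.43
Solidarity Surcharge: 7.6% × R$12,030.00 = R$914.28
Disability Insurance: 7% × R$12,030.00 = R$842.10
Total withheld: R$1,659.24 + R$654.43 + R$914.28 + R$842.10 = R$4,070.05
Net pay: R$12,030.00 − R$4,070.05 = R$7,959.95

R$7,959.95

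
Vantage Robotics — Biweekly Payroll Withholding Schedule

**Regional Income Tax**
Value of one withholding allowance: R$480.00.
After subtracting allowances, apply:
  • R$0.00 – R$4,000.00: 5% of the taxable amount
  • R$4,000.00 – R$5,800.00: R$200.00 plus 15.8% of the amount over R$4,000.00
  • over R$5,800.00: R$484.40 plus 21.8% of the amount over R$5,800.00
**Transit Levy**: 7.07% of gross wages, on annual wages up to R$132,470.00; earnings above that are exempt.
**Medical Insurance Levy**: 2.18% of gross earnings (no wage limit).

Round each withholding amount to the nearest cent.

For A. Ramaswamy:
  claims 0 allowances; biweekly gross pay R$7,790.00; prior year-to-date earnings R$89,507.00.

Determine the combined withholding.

Regional Income Tax: taxable = R$7,790.00
  R$484.40 + 21.8% × (R$7,790.00 − R$5,800.00) = R$484.40 + 21.8% × R$1,990.00 = R$918.22
Transit Levy: 7.07% × R$7,790.00 = R$550.75
Medical Insurance Levy: 2.18% × R$7,790.00 = R$169.82
Total: R$918.22 + R$550.75 + R$169.82 = R$1,638.79

R$1,638.79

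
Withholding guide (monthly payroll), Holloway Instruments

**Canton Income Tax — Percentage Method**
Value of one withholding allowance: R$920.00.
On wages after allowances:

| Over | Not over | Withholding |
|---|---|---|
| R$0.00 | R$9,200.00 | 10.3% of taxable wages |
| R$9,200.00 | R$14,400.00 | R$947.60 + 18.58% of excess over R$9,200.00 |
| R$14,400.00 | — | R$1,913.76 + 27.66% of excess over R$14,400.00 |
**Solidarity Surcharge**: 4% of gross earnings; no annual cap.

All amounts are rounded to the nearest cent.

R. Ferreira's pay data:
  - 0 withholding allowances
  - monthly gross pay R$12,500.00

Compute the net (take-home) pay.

Canton Income Tax: taxable = R$12,500.00
  R$947.60 + 18.58% × (R$12,500.00 − R$9,200.00) = R$947.60 + 18.58% × R$3,300.00 = R$1,560.74
Solidarity Surcharge: 4% × R$12,500.00 = R$500.00
Total withheld: R$1,560.74 + R$500.00 = R$2,060.74
Net pay: R$12,500.00 − R$2,060.74 = R$10,439.26

R$10,439.26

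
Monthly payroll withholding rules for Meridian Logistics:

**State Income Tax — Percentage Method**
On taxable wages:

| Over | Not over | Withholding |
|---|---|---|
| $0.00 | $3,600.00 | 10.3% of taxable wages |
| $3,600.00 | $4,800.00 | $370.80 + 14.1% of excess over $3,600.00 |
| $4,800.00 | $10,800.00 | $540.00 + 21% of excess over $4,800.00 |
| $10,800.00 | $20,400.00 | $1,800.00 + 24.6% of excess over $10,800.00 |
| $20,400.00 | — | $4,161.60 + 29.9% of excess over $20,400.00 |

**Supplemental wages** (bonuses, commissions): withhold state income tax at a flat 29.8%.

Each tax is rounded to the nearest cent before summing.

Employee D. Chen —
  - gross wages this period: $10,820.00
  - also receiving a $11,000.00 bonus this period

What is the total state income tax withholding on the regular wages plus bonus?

State Income Tax: taxable = $10,820.00
  $1,800.00 + 24.6% × ($10,820.00 − $10,800.00) = $1,800.00 + 24.6% × $20.00 = $1,804.92
Supplemental (29.8% flat on bonus): 29.8% × $11,000.00 = $3,278.00
Total state income tax: $1,804.92 + $3,278.00 = $5,082.92

$5,082.92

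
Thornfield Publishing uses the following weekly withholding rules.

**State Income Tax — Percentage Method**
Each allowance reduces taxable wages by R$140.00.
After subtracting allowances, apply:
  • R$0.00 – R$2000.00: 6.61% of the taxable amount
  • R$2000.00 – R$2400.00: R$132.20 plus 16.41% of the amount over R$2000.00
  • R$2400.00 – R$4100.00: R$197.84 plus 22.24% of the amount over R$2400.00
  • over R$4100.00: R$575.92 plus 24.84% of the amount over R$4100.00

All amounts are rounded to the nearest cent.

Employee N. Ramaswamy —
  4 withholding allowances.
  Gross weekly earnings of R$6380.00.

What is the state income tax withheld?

State Income Tax: taxable = R$6380.00 − 4×R$140.00 = R$5820.00
  R$575.92 + 24.84% × (R$5820.00 − R$4100.00) = R$575.92 + 24.84% × R$1720.00 = R$1003.17

R$1003.17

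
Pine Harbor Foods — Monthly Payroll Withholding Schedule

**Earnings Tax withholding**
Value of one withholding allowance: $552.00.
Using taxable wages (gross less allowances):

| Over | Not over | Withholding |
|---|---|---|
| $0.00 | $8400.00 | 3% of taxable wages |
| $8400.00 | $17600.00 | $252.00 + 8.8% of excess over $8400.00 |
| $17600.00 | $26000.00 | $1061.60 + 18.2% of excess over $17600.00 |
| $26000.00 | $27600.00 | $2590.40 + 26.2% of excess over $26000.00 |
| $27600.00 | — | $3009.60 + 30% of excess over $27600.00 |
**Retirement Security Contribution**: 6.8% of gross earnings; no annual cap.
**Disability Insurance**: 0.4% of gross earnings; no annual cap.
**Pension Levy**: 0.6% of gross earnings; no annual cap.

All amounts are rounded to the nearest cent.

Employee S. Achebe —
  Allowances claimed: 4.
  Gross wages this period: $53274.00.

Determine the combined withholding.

Earnings Tax: taxable = $53274.00 − 4×$552.00 = $51066.00
  $3009.60 + 30% × ($51066.00 − $27600.00) = $3009.60 + 30% × $23466.00 = $10049.40
Retirement Security Contribution: 6.8% × $53274.00 = $3622.63
Disability Insurance: 0.4% × $53274.00 = $213.10
Pension Levy: 0.6% × $53274.00 = $319.64
Total: $10049.40 + $3622.63 + $213.10 + $319.64 = $14204.77

$14204.77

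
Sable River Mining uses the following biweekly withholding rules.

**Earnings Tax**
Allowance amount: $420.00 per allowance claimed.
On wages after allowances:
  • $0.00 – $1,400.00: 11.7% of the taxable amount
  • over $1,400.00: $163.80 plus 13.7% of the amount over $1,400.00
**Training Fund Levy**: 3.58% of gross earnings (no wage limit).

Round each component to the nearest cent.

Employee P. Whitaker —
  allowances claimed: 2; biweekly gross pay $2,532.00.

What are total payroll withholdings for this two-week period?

$294.45

Earnings Tax: taxable = $2,532.00 − 2×$420.00 = $1,692.00
  $163.80 + 13.7% × ($1,692.00 − $1,400.00) = $163.80 + 13.7% × $292.00 = $203.80
Training Fund Levy: 3.58% × $2,532.00 = $90.65
Total: $203.80 + $90.65 = $294.45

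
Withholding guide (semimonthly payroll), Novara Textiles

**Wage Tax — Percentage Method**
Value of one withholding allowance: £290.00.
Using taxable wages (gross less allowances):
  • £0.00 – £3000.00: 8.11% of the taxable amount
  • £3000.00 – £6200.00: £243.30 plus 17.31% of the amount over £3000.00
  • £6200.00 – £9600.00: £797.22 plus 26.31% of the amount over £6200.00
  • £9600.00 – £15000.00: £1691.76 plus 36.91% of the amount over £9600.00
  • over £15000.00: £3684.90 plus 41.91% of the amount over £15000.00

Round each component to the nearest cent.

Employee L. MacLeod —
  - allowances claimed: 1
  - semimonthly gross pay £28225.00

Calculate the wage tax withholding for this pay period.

Wage Tax: taxable = £28225.00 − 1×£290.00 = £27935.00
  £3684.90 + 41.91% × (£27935.00 − £15000.00) = £3684.90 + 41.91% × £12935.00 = £9105.96

£9105.96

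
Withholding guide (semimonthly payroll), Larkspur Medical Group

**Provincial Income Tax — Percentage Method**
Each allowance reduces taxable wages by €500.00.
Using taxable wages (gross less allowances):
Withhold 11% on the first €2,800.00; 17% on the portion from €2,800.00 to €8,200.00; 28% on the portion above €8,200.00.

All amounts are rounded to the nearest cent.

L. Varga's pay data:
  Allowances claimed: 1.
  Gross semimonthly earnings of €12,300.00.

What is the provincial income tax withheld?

Provincial Income Tax: taxable = €12,300.00 − 1×€500.00 = €11,800.00
  €1,226.00 + 28% × (€11,800.00 − €8,200.00) = €1,226.00 + 28% × €3,600.00 = €2,234.00

€2,234.00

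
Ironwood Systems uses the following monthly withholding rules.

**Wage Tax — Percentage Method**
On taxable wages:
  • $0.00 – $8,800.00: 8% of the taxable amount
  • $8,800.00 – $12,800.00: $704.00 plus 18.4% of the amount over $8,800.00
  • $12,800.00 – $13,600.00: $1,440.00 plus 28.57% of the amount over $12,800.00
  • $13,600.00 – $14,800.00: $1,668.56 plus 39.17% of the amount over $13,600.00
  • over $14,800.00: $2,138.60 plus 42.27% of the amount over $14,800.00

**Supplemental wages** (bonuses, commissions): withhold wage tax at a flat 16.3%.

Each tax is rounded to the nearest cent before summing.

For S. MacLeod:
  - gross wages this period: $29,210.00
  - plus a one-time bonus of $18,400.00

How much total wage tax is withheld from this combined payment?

Wage Tax: taxable = $29,210.00
  $2,138.60 + 42.27% × ($29,210.00 − $14,800.00) = $2,138.60 + 42.27% × $14,410.00 = $8,229.71
Supplemental (16.3% flat on bonus): 16.3% × $18,400.00 = $2,999.20
Total wage tax: $8,229.71 + $2,999.20 = $11,228.91

$11,228.91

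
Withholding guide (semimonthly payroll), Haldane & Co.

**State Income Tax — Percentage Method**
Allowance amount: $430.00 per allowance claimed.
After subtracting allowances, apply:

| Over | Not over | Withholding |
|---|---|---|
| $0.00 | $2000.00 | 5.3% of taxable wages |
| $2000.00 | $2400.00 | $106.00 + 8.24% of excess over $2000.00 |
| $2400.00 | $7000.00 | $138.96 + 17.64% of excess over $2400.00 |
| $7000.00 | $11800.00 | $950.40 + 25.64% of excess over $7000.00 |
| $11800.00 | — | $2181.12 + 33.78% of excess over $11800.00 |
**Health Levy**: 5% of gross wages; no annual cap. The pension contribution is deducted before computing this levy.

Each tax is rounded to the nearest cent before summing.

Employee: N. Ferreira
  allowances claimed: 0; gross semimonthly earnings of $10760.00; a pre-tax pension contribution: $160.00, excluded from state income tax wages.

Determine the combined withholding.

State Income Tax: taxable = $10760.00 − $160.00 = $10600.00
  $950.40 + 25.64% × ($10600.00 − $7000.00) = $950.40 + 25.64% × $3600.00 = $1873.44
Health Levy: 5% × $10600.00 = $530.00
Total: $1873.44 + $530.00 = $2403.44

$2403.44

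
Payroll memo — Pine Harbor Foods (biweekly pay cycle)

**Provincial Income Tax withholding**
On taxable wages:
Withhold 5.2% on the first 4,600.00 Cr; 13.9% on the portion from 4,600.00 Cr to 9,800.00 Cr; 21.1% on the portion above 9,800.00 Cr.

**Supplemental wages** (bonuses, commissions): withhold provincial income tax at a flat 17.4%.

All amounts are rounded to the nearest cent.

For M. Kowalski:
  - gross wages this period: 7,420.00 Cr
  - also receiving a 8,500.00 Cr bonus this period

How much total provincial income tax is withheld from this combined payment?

2,110.18 Cr

Provincial Income Tax: taxable = 7,420.00 Cr
  239.20 Cr + 13.9% × (7,420.00 Cr − 4,600.00 Cr) = 239.20 Cr + 13.9% × 2,820.00 Cr = 631.18 Cr
Supplemental (17.4% flat on bonus): 17.4% × 8,500.00 Cr = 1,479.00 Cr
Total provincial income tax: 631.18 Cr + 1,479.00 Cr = 2,110.18 Cr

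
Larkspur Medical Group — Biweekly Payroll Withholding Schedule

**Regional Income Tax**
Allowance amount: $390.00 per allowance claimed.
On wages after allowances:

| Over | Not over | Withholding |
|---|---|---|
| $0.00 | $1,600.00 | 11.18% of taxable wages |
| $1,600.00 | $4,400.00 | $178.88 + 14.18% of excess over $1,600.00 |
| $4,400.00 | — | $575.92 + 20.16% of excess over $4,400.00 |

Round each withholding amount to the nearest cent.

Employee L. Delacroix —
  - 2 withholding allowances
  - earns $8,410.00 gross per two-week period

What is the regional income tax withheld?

$1,227.09

Regional Income Tax: taxable = $8,410.00 − 2×$390.00 = $7,630.00
  $575.92 + 20.16% × ($7,630.00 − $4,400.00) = $575.92 + 20.16% × $3,230.00 = $1,227.09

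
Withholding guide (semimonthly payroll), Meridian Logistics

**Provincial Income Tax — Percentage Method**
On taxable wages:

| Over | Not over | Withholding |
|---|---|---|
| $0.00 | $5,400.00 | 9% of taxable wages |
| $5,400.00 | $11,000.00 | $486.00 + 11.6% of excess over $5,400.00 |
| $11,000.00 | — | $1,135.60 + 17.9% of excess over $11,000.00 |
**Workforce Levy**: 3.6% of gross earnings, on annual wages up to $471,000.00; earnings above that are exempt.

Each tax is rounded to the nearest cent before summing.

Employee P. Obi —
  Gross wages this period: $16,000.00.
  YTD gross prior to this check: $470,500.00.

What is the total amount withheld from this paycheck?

$2,048.60

Provincial Income Tax: taxable = $16,000.00
  $1,135.60 + 17.9% × ($16,000.00 − $11,000.00) = $1,135.60 + 17.9% × $5,000.00 = $2,030.60
Workforce Levy: cap $471,000.00 − YTD $470,500.00 = $500.00 subject; 3.6% × $500.00 = $18.00
Total: $2,030.60 + $18.00 = $2,048.60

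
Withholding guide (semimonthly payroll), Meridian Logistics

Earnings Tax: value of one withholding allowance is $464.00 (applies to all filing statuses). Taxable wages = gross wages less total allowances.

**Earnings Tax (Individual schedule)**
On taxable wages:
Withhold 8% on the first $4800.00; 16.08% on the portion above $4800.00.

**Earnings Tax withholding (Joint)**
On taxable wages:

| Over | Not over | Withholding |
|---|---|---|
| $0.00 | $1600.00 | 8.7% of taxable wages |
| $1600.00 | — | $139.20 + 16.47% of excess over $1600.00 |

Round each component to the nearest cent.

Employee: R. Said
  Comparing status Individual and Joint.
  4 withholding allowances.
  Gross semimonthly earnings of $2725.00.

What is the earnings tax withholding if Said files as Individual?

Earnings Tax (Individual): taxable = $2725.00 − 4×$464.00 = $869.00
  8% × $869.00 = $69.52

$69.52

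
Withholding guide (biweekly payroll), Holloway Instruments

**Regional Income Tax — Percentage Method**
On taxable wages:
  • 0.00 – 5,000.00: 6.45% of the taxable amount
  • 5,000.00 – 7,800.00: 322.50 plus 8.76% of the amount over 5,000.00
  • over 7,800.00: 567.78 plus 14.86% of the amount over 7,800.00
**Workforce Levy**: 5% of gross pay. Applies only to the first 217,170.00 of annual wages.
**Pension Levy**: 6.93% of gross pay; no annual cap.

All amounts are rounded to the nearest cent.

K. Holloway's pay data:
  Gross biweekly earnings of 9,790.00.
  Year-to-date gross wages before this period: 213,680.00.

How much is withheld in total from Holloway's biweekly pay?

Regional Income Tax: taxable = 9,790.00
  567.78 + 14.86% × (9,790.00 − 7,800.00) = 567.78 + 14.86% × 1,990.00 = 863.49
Workforce Levy: cap 217,170.00 − YTD 213,680.00 = 3,490.00 subject; 5% × 3,490.00 = 174.50
Pension Levy: 6.93% × 9,790.00 = 678.45
Total: 863.49 + 174.50 + 678.45 = 1,716.44

1,716.44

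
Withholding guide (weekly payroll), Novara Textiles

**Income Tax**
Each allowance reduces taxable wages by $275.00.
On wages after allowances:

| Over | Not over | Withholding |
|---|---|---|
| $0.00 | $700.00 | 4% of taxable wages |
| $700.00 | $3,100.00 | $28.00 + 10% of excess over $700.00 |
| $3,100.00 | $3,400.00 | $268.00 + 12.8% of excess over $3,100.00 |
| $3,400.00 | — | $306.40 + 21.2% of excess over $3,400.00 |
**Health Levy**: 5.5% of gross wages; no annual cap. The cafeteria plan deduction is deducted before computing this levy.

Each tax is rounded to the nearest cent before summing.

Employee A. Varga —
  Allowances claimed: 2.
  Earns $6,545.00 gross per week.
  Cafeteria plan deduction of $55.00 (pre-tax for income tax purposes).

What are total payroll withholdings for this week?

Income Tax: taxable = $6,545.00 − $55.00 − 2×$275.00 = $5,940.00
  $306.40 + 21.2% × ($5,940.00 − $3,400.00) = $306.40 + 21.2% × $2,540.00 = $844.88
Health Levy: 5.5% × $6,490.00 = $356.95
Total: $844.88 + $356.95 = $1,201.83

$1,201.83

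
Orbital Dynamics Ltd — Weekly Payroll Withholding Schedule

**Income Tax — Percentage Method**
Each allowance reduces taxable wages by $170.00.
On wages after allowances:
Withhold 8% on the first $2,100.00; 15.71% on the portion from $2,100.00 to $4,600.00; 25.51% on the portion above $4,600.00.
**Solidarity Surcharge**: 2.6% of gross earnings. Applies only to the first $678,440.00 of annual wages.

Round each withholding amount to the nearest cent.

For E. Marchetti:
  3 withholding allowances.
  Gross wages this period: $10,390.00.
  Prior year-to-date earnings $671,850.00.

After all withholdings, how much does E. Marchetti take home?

$8,310.98

Income Tax: taxable = $10,390.00 − 3×$170.00 = $9,880.00
  $560.75 + 25.51% × ($9,880.00 − $4,600.00) = $560.75 + 25.51% × $5,280.00 = $1,907.68
Solidarity Surcharge: cap $678,440.00 − YTD $671,850.00 = $6,590.00 subject; 2.6% × $6,590.00 = $171.34
Total withheld: $1,907.68 + $171.34 = $2,079.02
Net pay: $10,390.00 − $2,079.02 = $8,310.98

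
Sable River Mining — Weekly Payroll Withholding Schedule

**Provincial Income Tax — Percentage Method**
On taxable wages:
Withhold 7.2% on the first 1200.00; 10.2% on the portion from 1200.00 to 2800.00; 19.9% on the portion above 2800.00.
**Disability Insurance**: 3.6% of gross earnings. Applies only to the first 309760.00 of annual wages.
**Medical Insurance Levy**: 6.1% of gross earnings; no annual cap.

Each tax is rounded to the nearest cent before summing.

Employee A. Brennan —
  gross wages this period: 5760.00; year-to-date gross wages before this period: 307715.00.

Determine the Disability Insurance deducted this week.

73.62

Disability Insurance: cap 309760.00 − YTD 307715.00 = 2045.00 subject; 3.6% × 2045.00 = 73.62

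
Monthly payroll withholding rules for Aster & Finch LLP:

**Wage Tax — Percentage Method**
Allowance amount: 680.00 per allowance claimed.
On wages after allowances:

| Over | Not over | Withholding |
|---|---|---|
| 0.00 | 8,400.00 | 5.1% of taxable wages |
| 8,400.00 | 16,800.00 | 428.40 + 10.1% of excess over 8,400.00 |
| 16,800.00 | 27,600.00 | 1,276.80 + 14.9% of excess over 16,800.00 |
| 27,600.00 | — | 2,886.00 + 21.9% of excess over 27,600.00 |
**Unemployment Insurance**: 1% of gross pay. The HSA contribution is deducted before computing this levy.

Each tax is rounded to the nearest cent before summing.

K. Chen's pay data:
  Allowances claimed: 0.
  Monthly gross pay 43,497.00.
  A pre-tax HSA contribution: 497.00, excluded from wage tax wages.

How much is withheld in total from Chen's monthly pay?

6,688.60

Wage Tax: taxable = 43,497.00 − 497.00 = 43,000.00
  2,886.00 + 21.9% × (43,000.00 − 27,600.00) = 2,886.00 + 21.9% × 15,400.00 = 6,258.60
Unemployment Insurance: 1% × 43,000.00 = 430.00
Total: 6,258.60 + 430.00 = 6,688.60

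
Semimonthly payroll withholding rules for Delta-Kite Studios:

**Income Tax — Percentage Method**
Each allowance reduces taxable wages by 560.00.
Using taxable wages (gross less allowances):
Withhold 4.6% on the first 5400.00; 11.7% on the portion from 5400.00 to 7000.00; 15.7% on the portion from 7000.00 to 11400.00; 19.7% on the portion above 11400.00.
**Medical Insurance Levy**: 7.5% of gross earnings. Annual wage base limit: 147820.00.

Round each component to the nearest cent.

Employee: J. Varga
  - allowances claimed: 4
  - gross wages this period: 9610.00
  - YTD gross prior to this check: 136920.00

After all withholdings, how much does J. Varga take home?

Income Tax: taxable = 9610.00 − 4×560.00 = 7370.00
  435.60 + 15.7% × (7370.00 − 7000.00) = 435.60 + 15.7% × 370.00 = 493.69
Medical Insurance Levy: 7.5% × 9610.00 = 720.75
Total withheld: 493.69 + 720.75 = 1214.44
Net pay: 9610.00 − 1214.44 = 8395.56

8395.56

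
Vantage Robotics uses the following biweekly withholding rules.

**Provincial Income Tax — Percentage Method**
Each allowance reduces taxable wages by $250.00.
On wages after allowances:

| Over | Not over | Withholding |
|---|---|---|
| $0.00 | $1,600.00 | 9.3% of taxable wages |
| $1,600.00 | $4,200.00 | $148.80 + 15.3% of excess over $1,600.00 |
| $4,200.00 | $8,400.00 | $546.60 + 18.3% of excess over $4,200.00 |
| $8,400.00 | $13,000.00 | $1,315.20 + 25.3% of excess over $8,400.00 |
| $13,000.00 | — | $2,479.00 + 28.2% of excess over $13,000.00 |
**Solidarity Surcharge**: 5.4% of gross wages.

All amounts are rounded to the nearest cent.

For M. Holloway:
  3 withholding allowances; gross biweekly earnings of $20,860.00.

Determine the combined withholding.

$5,610.46

Provincial Income Tax: taxable = $20,860.00 − 3×$250.00 = $20,110.00
  $2,479.00 + 28.2% × ($20,110.00 − $13,000.00) = $2,479.00 + 28.2% × $7,110.00 = $4,484.02
Solidarity Surcharge: 5.4% × $20,860.00 = $1,126.44
Total: $4,484.02 + $1,126.44 = $5,610.46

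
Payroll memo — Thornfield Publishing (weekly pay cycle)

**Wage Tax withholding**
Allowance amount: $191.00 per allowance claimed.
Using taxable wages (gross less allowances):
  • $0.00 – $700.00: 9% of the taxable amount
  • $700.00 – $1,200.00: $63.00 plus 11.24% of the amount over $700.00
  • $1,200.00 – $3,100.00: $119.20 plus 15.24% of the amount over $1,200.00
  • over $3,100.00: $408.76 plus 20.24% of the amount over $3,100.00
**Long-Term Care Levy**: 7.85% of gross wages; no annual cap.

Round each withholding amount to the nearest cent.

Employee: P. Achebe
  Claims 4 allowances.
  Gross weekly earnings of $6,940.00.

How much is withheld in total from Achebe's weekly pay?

$1,576.13

Wage Tax: taxable = $6,940.00 − 4×$191.00 = $6,176.00
  $408.76 + 20.24% × ($6,176.00 − $3,100.00) = $408.76 + 20.24% × $3,076.00 = $1,031.34
Long-Term Care Levy: 7.85% × $6,940.00 = $544.79
Total: $1,031.34 + $544.79 = $1,576.13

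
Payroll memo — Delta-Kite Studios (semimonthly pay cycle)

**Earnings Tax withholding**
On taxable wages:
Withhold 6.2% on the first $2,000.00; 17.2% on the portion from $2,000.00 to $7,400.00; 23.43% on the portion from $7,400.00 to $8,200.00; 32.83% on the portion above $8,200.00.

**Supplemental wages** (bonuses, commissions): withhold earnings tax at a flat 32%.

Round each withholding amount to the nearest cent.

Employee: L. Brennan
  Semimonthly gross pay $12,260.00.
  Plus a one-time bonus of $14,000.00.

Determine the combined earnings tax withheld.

$7,053.14

Earnings Tax: taxable = $12,260.00
  $1,240.24 + 32.83% × ($12,260.00 − $8,200.00) = $1,240.24 + 32.83% × $4,060.00 = $2,573.14
Supplemental (32% flat on bonus): 32% × $14,000.00 = $4,480.00
Total earnings tax: $2,573.14 + $4,480.00 = $7,053.14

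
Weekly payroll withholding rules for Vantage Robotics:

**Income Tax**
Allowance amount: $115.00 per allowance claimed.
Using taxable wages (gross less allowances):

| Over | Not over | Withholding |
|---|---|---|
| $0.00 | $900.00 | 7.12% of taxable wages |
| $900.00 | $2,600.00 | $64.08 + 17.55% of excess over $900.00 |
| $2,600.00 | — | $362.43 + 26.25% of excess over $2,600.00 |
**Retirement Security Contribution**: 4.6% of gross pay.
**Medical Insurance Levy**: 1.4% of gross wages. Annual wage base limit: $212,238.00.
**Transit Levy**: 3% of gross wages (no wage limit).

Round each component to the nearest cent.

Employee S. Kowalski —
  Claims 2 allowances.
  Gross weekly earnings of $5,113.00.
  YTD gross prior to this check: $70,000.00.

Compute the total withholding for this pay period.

$1,421.89

Income Tax: taxable = $5,113.00 − 2×$115.00 = $4,883.00
  $362.43 + 26.25% × ($4,883.00 − $2,600.00) = $362.43 + 26.25% × $2,283.00 = $961.72
Retirement Security Contribution: 4.6% × $5,113.00 = $235.20
Medical Insurance Levy: 1.4% × $5,113.00 = $71.58
Transit Levy: 3% × $5,113.00 = $153.39
Total: $961.72 + $235.20 + $71.58 + $153.39 = $1,421.89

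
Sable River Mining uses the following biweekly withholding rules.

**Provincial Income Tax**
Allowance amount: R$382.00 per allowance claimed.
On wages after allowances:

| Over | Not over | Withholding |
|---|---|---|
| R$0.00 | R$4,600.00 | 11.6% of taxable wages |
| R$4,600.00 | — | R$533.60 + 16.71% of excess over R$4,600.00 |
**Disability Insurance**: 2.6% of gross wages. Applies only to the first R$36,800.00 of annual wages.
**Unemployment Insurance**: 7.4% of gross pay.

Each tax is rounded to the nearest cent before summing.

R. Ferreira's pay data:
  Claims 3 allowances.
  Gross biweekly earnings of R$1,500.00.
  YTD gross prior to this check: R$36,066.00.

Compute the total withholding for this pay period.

R$171.14

Provincial Income Tax: taxable = R$1,500.00 − 3×R$382.00 = R$354.00
  11.6% × R$354.00 = R$41.06
Disability Insurance: cap R$36,800.00 − YTD R$36,066.00 = R$734.00 subject; 2.6% × R$734.00 = R$19.08
Unemployment Insurance: 7.4% × R$1,500.00 = R$111.00
Total: R$41.06 + R$19.08 + R$111.00 = R$171.14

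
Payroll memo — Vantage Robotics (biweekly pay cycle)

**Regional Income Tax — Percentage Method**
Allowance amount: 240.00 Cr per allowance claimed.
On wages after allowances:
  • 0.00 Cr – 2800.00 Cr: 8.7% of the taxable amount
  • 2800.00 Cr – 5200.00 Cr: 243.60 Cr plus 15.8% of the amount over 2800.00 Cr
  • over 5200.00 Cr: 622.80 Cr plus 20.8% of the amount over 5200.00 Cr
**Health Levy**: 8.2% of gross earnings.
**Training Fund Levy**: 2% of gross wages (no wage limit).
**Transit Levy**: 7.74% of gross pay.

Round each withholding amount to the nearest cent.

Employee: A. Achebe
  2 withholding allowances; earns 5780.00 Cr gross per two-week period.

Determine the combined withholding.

Regional Income Tax: taxable = 5780.00 Cr − 2×240.00 Cr = 5300.00 Cr
  622.80 Cr + 20.8% × (5300.00 Cr − 5200.00 Cr) = 622.80 Cr + 20.8% × 100.00 Cr = 643.60 Cr
Health Levy: 8.2% × 5780.00 Cr = 473.96 Cr
Training Fund Levy: 2% × 5780.00 Cr = 115.60 Cr
Transit Levy: 7.74% × 5780.00 Cr = 447.37 Cr
Total: 643.60 Cr + 473.96 Cr + 115.60 Cr + 447.37 Cr = 1680.53 Cr

1680.53 Cr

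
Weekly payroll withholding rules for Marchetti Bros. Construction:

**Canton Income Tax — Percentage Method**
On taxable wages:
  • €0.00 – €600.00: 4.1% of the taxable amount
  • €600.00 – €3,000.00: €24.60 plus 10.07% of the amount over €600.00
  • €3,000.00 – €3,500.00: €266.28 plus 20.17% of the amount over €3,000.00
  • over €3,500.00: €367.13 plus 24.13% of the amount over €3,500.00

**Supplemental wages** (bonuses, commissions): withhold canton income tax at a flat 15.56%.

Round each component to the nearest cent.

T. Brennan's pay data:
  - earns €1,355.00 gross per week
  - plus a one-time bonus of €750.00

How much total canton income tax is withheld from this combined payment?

Canton Income Tax: taxable = €1,355.00
  €24.60 + 10.07% × (€1,355.00 − €600.00) = €24.60 + 10.07% × €755.00 = €100.63
Supplemental (15.56% flat on bonus): 15.56% × €750.00 = €116.70
Total canton income tax: €100.63 + €116.70 = €217.33

€217.33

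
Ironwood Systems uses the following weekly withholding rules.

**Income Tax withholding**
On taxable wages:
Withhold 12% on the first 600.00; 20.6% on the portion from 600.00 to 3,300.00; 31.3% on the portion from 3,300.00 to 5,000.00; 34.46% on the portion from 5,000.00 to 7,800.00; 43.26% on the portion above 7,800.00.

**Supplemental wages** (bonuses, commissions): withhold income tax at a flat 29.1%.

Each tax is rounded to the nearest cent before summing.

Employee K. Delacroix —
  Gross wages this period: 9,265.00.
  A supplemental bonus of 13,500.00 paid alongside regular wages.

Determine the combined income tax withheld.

Income Tax: taxable = 9,265.00
  2,125.18 + 43.26% × (9,265.00 − 7,800.00) = 2,125.18 + 43.26% × 1,465.00 = 2,758.94
Supplemental (29.1% flat on bonus): 29.1% × 13,500.00 = 3,928.50
Total income tax: 2,758.94 + 3,928.50 = 6,687.44

6,687.44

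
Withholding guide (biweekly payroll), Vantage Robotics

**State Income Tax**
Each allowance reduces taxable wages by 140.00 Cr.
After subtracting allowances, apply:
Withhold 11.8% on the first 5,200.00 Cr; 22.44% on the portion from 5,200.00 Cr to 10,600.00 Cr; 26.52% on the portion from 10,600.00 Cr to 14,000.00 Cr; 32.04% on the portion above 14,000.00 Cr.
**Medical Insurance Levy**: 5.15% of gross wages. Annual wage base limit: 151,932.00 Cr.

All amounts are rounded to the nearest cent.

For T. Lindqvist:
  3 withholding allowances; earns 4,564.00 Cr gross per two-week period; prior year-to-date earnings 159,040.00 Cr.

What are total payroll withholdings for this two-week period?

488.99 Cr

State Income Tax: taxable = 4,564.00 Cr − 3×140.00 Cr = 4,144.00 Cr
  11.8% × 4,144.00 Cr = 488.99 Cr
Medical Insurance Levy: YTD 159,040.00 Cr ≥ cap 151,932.00 Cr → 0.00 Cr
Total: 488.99 Cr + 0.00 Cr = 488.99 Cr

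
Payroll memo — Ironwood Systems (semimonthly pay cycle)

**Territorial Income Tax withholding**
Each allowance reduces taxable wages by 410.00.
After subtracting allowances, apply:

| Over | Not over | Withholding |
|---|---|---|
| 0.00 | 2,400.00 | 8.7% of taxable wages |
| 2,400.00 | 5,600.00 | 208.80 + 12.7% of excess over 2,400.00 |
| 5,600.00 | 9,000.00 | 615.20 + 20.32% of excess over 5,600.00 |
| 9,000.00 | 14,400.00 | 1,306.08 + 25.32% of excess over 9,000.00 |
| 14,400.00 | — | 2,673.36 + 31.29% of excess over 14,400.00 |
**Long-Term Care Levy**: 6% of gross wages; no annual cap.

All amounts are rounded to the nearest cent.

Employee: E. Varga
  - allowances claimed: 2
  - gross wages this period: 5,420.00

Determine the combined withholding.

813.40

Territorial Income Tax: taxable = 5,420.00 − 2×410.00 = 4,600.00
  208.80 + 12.7% × (4,600.00 − 2,400.00) = 208.80 + 12.7% × 2,200.00 = 488.20
Long-Term Care Levy: 6% × 5,420.00 = 325.20
Total: 488.20 + 325.20 = 813.40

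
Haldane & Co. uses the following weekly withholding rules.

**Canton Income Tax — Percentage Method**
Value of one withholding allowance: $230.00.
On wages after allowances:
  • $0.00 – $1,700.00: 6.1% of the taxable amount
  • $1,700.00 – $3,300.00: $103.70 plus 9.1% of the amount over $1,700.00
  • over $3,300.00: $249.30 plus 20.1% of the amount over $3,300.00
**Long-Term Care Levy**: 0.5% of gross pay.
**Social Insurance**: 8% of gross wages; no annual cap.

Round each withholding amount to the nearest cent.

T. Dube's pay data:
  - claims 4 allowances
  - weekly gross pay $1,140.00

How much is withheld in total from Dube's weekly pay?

Canton Income Tax: taxable = $1,140.00 − 4×$230.00 = $220.00
  6.1% × $220.00 = $13.42
Long-Term Care Levy: 0.5% × $1,140.00 = $5.70
Social Insurance: 8% × $1,140.00 = $91.20
Total: $13.42 + $5.70 + $91.20 = $110.32

$110.32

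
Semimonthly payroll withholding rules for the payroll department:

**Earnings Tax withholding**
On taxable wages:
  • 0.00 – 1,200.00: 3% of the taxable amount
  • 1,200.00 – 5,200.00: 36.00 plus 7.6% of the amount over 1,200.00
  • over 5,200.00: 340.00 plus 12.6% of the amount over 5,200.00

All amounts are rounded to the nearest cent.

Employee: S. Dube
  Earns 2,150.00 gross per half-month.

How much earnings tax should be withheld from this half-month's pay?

Earnings Tax: taxable = 2,150.00
  36.00 + 7.6% × (2,150.00 − 1,200.00) = 36.00 + 7.6% × 950.00 = 108.20

108.20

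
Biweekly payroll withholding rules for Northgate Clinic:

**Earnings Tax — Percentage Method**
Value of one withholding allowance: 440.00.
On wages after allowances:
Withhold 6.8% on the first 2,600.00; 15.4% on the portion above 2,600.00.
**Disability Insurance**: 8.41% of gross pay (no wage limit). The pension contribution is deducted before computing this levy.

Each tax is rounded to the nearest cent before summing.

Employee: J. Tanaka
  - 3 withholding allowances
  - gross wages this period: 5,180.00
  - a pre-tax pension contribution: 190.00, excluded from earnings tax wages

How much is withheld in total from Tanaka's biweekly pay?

761.24

Earnings Tax: taxable = 5,180.00 − 190.00 − 3×440.00 = 3,670.00
  176.80 + 15.4% × (3,670.00 − 2,600.00) = 176.80 + 15.4% × 1,070.00 = 341.58
Disability Insurance: 8.41% × 4,990.00 = 419.66
Total: 341.58 + 419.66 = 761.24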